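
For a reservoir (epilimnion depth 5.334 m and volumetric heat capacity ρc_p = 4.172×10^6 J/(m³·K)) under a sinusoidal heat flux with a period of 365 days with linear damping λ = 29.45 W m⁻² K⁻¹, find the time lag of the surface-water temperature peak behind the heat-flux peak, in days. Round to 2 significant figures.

8.7 days

Areal heat capacity C = ρc_p × D = 4.172×10^6 × 5.334 = 2.23×10^7 J m⁻² K⁻¹.
ω = 2π / 3.15×10^7 s = 1.99×10^-7 s⁻¹.
Phase lag φ = arctan(Cω/λ) = arctan(4.43/29.45) = 0.149 rad.
Time lag = φ / ω = 0.149 / 1.99×10^-7 = 7.50×10^5 s = 8.68 days.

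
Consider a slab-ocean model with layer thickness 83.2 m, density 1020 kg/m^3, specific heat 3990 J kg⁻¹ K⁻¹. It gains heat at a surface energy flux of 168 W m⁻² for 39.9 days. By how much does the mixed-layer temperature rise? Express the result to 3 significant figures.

1.71 K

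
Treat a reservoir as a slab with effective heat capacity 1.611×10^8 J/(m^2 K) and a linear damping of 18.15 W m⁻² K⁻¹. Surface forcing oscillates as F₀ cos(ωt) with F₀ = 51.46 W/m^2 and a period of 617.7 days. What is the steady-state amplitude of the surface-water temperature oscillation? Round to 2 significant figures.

Areal heat capacity C = 1.611×10^8 J/(m^2 K) (given).
Angular frequency ω = 2π / T = 2π / 5.34×10^7 s = 1.18×10^-7 s⁻¹.
√((Cω)² + λ²) = √((19.0)² + 18.15²) = 26.3 W/(m²·K).
Amplitude A = F₀ / √((Cω)²+λ²) = 51.46 / 26.3 = 1.96 K.

2.0 K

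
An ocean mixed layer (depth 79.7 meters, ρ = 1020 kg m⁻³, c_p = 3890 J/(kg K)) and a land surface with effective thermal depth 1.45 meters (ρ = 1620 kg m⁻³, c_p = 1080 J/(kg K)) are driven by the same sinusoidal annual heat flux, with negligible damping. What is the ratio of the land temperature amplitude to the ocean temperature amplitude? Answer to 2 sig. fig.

C_ocean = 1020 × 3890 × 79.7 = 3.16×10^8 J/(m²·K).
C_land = 1620 × 1080 × 1.45 = 2.54×10^6 J/(m²·K).
Undamped amplitude ∝ 1/C, so A_land/A_ocean = C_ocean/C_land = 125.

120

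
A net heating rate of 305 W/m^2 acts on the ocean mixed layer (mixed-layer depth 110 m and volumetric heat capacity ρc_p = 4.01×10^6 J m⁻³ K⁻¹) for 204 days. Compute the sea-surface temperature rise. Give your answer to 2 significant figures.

Areal heat capacity C = ρc_p × D = 4.01×10^6 × 110 = 4.41×10^8 J m⁻² K⁻¹.
Net heat input Q = F Δt = 305 × (204 days × 86400 s/day) = 5.38×10^9 J/m².
ΔT = Q / C = 5.38×10^9 / 4.41×10^8 = 12.2 K.

12 K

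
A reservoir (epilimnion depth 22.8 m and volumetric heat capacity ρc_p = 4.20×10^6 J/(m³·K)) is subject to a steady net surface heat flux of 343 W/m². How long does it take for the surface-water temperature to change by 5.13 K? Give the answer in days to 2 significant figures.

17 days

Areal heat capacity C = ρc_p × D = 4.20×10^6 × 22.8 = 9.58×10^7 J/(m²·K).
Time required: Δt = C ΔT / F = 9.58×10^7 × 5.13 / 343 = 1.43×10^6 s.
In days: 1.43×10^6 s / (86400 s/day) = 16.6 days.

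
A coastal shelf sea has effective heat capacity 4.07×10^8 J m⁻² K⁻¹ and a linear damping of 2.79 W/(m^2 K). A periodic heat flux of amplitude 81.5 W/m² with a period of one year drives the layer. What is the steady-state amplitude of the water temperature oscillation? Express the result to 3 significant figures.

Areal heat capacity C = 4.07×10^8 J m⁻² K⁻¹ (given).
Angular frequency ω = 2π / T = 2π / 3.15×10^7 s = 1.99×10^-7 s⁻¹.
√((Cω)² + λ²) = √((81.1)² + 2.79²) = 81.1 W/(m²·K).
Amplitude A = F₀ / √((Cω)²+λ²) = 81.5 / 81.1 = 1.00 K.

1.00 K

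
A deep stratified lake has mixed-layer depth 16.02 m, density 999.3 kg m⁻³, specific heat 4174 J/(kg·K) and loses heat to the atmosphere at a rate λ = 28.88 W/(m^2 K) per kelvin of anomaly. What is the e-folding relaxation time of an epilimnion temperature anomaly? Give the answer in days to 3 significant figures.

26.8 days

Areal heat capacity C = ρ c_p D = 999.3 × 4174 × 16.02 = 6.68×10^7 J m⁻² K⁻¹.
Relaxation time τ = C / λ = 6.68×10^7 / 28.88 = 2.31×10^6 s.
In days: 2.31×10^6 s / (86400 s/day) = 26.8 days.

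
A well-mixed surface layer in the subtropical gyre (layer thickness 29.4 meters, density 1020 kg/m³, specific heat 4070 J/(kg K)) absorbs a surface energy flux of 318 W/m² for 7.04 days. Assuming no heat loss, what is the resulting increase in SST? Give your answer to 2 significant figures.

Areal heat capacity C = ρ c_p D = 1020 × 4070 × 29.4 = 1.22×10^8 J m⁻² K⁻¹.
Net heat input Q = F Δt = 318 × (7.04 days × 86400 s/day) = 1.93×10^8 J/m².
ΔT = Q / C = 1.93×10^8 / 1.22×10^8 = 1.58 K.

1.6 K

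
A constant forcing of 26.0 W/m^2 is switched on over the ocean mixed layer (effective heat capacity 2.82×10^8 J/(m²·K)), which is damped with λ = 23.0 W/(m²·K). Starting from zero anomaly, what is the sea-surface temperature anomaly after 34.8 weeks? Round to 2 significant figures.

Areal heat capacity C = 2.82×10^8 J/(m²·K) (given).
τ = C / λ = 2.82×10^8 / 23.0 = 1.23×10^7 s.
Equilibrium anomaly ΔT_eq = F / λ = 26.0 / 23.0 = 1.13 K.
t = 34.8 weeks = 2.10×10^7 s, so t/τ = 1.72.
ΔT(t) = ΔT_eq (1 − e^(−t/τ)) = 1.13 × (1 − e^−1.72) = 0.927 K.

0.93 K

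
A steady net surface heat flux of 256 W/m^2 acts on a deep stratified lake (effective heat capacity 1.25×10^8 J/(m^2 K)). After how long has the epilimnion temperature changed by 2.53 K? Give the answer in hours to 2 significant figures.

Areal heat capacity C = 1.25×10^8 J/(m^2 K) (given).
Time required: Δt = C ΔT / F = 1.25×10^8 × 2.53 / 256 = 1.24×10^6 s.
In hours: 1.24×10^6 s / (3600 s/hour) = 343 hours.

340 hours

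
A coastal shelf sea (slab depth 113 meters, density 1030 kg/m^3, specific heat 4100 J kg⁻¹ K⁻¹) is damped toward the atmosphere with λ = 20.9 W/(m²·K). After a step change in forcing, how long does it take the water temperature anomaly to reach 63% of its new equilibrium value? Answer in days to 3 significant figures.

Areal heat capacity C = ρ c_p D = 1030 × 4100 × 113 = 4.77×10^8 J/(m^2 K).
τ = C / λ = 4.77×10^8 / 20.9 = 2.28×10^7 s.
Fraction reached: 1 − e^(−t/τ) = 0.63 ⇒ t = −τ ln(1 − 0.63) = τ × 0.994.
t = 2.27×10^7 s = 263 days.

263 days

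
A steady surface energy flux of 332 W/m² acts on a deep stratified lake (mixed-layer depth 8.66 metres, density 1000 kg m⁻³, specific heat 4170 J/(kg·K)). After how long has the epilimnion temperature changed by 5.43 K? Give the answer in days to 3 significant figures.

Areal heat capacity C = ρ c_p D = 1000 × 4170 × 8.66 = 3.61×10^7 J m⁻² K⁻¹.
Time required: Δt = C ΔT / F = 3.61×10^7 × 5.43 / 332 = 5.91×10^5 s.
In days: 5.91×10^5 s / (86400 s/day) = 6.84 days.

6.84 days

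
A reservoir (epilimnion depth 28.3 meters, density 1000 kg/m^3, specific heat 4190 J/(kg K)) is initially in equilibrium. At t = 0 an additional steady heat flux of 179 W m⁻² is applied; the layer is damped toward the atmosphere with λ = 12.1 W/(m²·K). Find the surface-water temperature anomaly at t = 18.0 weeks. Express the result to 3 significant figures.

9.92 K

Areal heat capacity C = ρ c_p D = 1000 × 4190 × 28.3 = 1.19×10^8 J/(m^2 K).
τ = C / λ = 1.19×10^8 / 12.1 = 9.80×10^6 s.
Equilibrium anomaly ΔT_eq = F / λ = 179 / 12.1 = 14.8 K.
t = 18.0 weeks = 1.09×10^7 s, so t/τ = 1.11.
ΔT(t) = ΔT_eq (1 − e^(−t/τ)) = 14.8 × (1 − e^−1.11) = 9.92 K.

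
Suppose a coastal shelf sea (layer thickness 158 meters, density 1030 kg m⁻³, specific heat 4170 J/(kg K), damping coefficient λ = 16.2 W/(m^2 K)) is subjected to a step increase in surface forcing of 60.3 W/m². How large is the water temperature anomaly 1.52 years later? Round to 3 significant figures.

Areal heat capacity C = ρ c_p D = 1030 × 4170 × 158 = 6.79×10^8 J/(m^2 K).
τ = C / λ = 6.79×10^8 / 16.2 = 4.19×10^7 s.
Equilibrium anomaly ΔT_eq = F / λ = 60.3 / 16.2 = 3.72 K.
t = 1.52 years = 4.80×10^7 s, so t/τ = 1.15.
ΔT(t) = ΔT_eq (1 − e^(−t/τ)) = 3.72 × (1 − e^−1.15) = 2.54 K.

2.54 K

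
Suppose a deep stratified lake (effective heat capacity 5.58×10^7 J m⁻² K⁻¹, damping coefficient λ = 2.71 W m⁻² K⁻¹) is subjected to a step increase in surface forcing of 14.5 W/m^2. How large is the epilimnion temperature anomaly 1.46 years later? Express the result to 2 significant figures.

4.8 K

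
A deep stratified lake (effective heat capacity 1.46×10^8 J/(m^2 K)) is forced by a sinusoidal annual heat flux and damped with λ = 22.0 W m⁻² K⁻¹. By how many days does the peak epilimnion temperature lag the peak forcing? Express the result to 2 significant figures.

54 days

Areal heat capacity C = 1.46×10^8 J/(m^2 K) (given).
ω = 2π / 3.15×10^7 s = 1.99×10^-7 s⁻¹.
Phase lag φ = arctan(Cω/λ) = arctan(29.1/22.0) = 0.923 rad.
Time lag = φ / ω = 0.923 / 1.99×10^-7 = 4.63×10^6 s = 53.6 days.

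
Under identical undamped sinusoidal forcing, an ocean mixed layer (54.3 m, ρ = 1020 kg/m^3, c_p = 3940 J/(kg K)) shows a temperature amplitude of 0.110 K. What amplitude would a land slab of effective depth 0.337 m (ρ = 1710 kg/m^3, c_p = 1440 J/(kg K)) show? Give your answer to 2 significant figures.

29 K

C_ocean = 2.18×10^8 J/(m²·K); C_land = 8.30×10^5 J/(m²·K).
A ∝ 1/C ⇒ A_land = A_ocean × C_ocean/C_land = 0.110 × 263 = 28.9 K.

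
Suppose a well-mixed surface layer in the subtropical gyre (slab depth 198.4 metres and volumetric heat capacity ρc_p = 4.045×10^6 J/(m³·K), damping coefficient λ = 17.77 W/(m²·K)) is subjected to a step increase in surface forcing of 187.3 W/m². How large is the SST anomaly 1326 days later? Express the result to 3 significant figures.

Areal heat capacity C = ρc_p × D = 4.045×10^6 × 198.4 = 8.03×10^8 J m⁻² K⁻¹.
τ = C / λ = 8.03×10^8 / 17.77 = 4.52×10^7 s.
Equilibrium anomaly ΔT_eq = F / λ = 187.3 / 17.77 = 10.5 K.
t = 1326 days = 1.15×10^8 s, so t/τ = 2.54.
ΔT(t) = ΔT_eq (1 − e^(−t/τ)) = 10.5 × (1 − e^−2.54) = 9.71 K.

9.71 K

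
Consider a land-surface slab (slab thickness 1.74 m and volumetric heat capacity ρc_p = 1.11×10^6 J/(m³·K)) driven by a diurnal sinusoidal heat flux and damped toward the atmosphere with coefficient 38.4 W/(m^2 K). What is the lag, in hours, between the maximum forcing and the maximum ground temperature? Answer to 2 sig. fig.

Areal heat capacity C = ρc_p × D = 1.11×10^6 × 1.74 = 1.93×10^6 J/(m^2 K).
ω = 2π / 86400 s = 7.27×10^-5 s⁻¹.
Phase lag φ = arctan(Cω/λ) = arctan(140/38.4) = 1.30 rad.
Time lag = φ / ω = 1.30 / 7.27×10^-5 = 17900 s = 4.98 hours.

5.0 hours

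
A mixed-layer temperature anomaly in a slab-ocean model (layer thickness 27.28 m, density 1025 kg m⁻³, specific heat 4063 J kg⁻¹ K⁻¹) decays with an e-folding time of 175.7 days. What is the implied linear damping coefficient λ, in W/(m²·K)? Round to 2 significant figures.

7.5

Areal heat capacity C = ρ c_p D = 1025 × 4063 × 27.28 = 1.14×10^8 J/(m²·K).
τ = 175.7 days = 1.52×10^7 s.
λ = C / τ = 1.14×10^8 / 1.52×10^7 = 7.48 W/(m²·K).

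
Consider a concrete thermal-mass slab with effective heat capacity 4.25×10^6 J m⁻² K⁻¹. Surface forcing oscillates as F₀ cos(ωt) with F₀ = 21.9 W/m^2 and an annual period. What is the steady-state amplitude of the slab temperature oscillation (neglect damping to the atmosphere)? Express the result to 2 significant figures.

26 K

Areal heat capacity C = 4.25×10^6 J m⁻² K⁻¹ (given).
Angular frequency ω = 2π / T = 2π / 3.15×10^7 s = 1.99×10^-7 s⁻¹.
Cω = 4.25×10^6 × 1.99×10^-7 = 0.847 W/(m²·K).
Amplitude A = F₀ / (Cω) = 21.9 / 0.847 = 25.9 K.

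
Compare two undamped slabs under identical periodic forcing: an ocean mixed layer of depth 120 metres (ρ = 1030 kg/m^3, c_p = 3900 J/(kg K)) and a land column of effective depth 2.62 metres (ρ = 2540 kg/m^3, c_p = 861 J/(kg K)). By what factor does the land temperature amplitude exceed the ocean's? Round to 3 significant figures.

84.1

C_ocean = 1030 × 3900 × 120 = 4.82×10^8 J/(m²·K).
C_land = 2540 × 861 × 2.62 = 5.73×10^6 J/(m²·K).
Undamped amplitude ∝ 1/C, so A_land/A_ocean = C_ocean/C_land = 84.1.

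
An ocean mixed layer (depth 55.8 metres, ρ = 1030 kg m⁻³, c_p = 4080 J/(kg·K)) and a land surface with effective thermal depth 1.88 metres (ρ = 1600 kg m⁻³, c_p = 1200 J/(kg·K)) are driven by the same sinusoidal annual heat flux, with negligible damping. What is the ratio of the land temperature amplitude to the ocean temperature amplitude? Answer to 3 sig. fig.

C_ocean = 1030 × 4080 × 55.8 = 2.34×10^8 J/(m²·K).
C_land = 1600 × 1200 × 1.88 = 3.61×10^6 J/(m²·K).
Undamped amplitude ∝ 1/C, so A_land/A_ocean = C_ocean/C_land = 65.0.

65.0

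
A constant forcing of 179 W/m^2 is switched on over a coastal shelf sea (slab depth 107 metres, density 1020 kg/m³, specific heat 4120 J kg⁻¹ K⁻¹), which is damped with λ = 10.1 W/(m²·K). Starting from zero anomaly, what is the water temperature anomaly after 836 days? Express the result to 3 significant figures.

14.2 K

Areal heat capacity C = ρ c_p D = 1020 × 4120 × 107 = 4.50×10^8 J/(m²·K).
τ = C / λ = 4.50×10^8 / 10.1 = 4.45×10^7 s.
Equilibrium anomaly ΔT_eq = F / λ = 179 / 10.1 = 17.7 K.
t = 836 days = 7.22×10^7 s, so t/τ = 1.62.
ΔT(t) = ΔT_eq (1 − e^(−t/τ)) = 17.7 × (1 − e^−1.62) = 14.2 K.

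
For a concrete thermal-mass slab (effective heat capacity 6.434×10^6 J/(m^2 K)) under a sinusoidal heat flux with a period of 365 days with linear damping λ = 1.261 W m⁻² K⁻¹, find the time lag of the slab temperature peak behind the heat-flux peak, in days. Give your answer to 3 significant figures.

46.1 days

Areal heat capacity C = 6.434×10^6 J/(m^2 K) (given).
ω = 2π / 3.15×10^7 s = 1.99×10^-7 s⁻¹.
Phase lag φ = arctan(Cω/λ) = arctan(1.28/1.261) = 0.794 rad.
Time lag = φ / ω = 0.794 / 1.99×10^-7 = 3.98×10^6 s = 46.1 days.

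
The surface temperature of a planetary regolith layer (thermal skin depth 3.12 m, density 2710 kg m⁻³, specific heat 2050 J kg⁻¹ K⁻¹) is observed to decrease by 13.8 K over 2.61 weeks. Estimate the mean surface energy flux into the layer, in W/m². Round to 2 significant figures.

-150

Areal heat capacity C = ρ c_p D = 2710 × 2050 × 3.12 = 1.73×10^7 J/(m^2 K).
Required heat per unit area: Q = C ΔT = 1.73×10^7 × -13.8 = -2.39×10^8 J/m².
Flux F = Q / Δt = -2.39×10^8 / 1.58×10^6 s = -152 W/m².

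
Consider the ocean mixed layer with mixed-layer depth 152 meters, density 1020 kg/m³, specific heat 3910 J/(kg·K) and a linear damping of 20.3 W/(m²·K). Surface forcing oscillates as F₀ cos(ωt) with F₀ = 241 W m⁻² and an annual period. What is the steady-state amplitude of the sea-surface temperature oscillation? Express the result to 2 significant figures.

2.0 K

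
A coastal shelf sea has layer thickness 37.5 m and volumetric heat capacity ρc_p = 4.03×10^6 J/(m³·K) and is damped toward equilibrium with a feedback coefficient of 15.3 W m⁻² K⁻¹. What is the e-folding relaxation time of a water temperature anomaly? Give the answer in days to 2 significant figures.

110 days

Areal heat capacity C = ρc_p × D = 4.03×10^6 × 37.5 = 1.51×10^8 J/(m^2 K).
Relaxation time τ = C / λ = 1.51×10^8 / 15.3 = 9.88×10^6 s.
In days: 9.88×10^6 s / (86400 s/day) = 114 days.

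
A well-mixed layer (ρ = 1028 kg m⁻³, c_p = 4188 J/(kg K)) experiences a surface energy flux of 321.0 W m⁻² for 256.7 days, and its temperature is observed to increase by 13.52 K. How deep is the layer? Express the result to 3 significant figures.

122 m

Heat input Q = F Δt = 321.0 × 2.22×10^7 s = 7.12×10^9 J/m².
Required areal heat capacity C = Q / ΔT = 5.27×10^8 J/(m²·K).
Depth D = C / (ρ c_p) = 5.27×10^8 / (1028 × 4188) = 122 m.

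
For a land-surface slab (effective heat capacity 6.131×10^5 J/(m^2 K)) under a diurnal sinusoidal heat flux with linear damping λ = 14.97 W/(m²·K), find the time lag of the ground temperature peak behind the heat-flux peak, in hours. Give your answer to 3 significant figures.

4.76 hours

Areal heat capacity C = 6.131×10^5 J/(m^2 K) (given).
ω = 2π / 86400 s = 7.27×10^-5 s⁻¹.
Phase lag φ = arctan(Cω/λ) = arctan(44.6/14.97) = 1.25 rad.
Time lag = φ / ω = 1.25 / 7.27×10^-5 = 17100 s = 4.76 hours.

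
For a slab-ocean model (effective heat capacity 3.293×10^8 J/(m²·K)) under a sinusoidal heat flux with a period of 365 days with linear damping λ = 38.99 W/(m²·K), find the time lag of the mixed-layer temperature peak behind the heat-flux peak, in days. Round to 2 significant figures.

60 days

Areal heat capacity C = 3.293×10^8 J/(m²·K) (given).
ω = 2π / 3.15×10^7 s = 1.99×10^-7 s⁻¹.
Phase lag φ = arctan(Cω/λ) = arctan(65.6/38.99) = 1.03 rad.
Time lag = φ / ω = 1.03 / 1.99×10^-7 = 5.19×10^6 s = 60.1 days.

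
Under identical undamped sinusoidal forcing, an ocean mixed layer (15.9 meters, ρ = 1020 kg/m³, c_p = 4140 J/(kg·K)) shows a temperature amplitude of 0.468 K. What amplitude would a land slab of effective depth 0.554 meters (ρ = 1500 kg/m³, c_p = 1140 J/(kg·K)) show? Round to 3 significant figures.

C_ocean = 6.71×10^7 J/(m²·K); C_land = 9.47×10^5 J/(m²·K).
A ∝ 1/C ⇒ A_land = A_ocean × C_ocean/C_land = 0.468 × 70.9 = 33.2 K.

33.2 K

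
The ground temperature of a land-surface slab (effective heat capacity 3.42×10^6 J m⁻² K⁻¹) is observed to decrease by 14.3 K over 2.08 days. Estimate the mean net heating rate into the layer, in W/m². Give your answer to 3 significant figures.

Areal heat capacity C = 3.42×10^6 J m⁻² K⁻¹ (given).
Required heat per unit area: Q = C ΔT = 3.42×10^6 × -14.3 = -4.89×10^7 J/m².
Flux F = Q / Δt = -4.89×10^7 / 1.80×10^5 s = -272 W/m².

-272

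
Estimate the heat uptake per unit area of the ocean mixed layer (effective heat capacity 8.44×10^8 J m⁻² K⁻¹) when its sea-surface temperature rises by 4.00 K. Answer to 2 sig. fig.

Areal heat capacity C = 8.44×10^8 J m⁻² K⁻¹ (given).
ΔQ = C ΔT = 8.44×10^8 × 4.00 = 3.38×10^9 J/m².

3.4×10^9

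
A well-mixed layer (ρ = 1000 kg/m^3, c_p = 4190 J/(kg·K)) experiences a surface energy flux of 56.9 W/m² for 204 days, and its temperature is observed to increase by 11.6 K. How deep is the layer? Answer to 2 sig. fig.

21 m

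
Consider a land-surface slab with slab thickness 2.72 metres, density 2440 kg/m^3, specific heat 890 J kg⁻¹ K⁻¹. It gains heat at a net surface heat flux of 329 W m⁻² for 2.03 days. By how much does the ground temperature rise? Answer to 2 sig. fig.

Areal heat capacity C = ρ c_p D = 2440 × 890 × 2.72 = 5.91×10^6 J/(m^2 K).
Net heat input Q = F Δt = 329 × (2.03 days × 86400 s/day) = 5.77×10^7 J/m².
ΔT = Q / C = 5.77×10^7 / 5.91×10^6 = 9.77 K.

9.8 K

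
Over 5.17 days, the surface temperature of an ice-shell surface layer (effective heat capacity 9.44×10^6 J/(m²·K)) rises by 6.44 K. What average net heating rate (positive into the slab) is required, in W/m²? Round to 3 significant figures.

136

Areal heat capacity C = 9.44×10^6 J/(m²·K) (given).
Required heat per unit area: Q = C ΔT = 9.44×10^6 × 6.44 = 6.08×10^7 J/m².
Flux F = Q / Δt = 6.08×10^7 / 4.47×10^5 s = 136 W/m².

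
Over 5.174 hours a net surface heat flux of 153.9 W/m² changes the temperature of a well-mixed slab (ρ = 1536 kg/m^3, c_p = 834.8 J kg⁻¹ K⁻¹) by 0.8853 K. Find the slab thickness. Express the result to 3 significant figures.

Heat input Q = F Δt = 153.9 × 18600 s = 2.87×10^6 J/m².
Required areal heat capacity C = Q / ΔT = 3.24×10^6 J/(m²·K).
Depth D = C / (ρ c_p) = 3.24×10^6 / (1536 × 834.8) = 2.53 m.

2.53 m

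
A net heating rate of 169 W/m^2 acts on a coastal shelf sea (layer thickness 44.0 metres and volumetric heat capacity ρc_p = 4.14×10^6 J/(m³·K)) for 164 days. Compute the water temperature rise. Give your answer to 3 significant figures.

13.1 K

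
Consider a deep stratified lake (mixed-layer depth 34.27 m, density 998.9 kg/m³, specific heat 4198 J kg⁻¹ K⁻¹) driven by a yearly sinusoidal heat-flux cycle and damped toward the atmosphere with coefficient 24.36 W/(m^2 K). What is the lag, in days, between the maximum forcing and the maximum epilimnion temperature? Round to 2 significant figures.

Areal heat capacity C = ρ c_p D = 998.9 × 4198 × 34.27 = 1.44×10^8 J/(m²·K).
ω = 2π / 3.15×10^7 s = 1.99×10^-7 s⁻¹.
Phase lag φ = arctan(Cω/λ) = arctan(28.6/24.36) = 0.866 rad.
Time lag = φ / ω = 0.866 / 1.99×10^-7 = 4.35×10^6 s = 50.3 days.

50 days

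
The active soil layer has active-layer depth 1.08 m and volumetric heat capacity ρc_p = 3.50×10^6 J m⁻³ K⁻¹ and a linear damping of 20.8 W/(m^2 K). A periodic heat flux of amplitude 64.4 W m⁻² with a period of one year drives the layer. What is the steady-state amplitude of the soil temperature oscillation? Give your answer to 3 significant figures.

3.09 K

Areal heat capacity C = ρc_p × D = 3.50×10^6 × 1.08 = 3.78×10^6 J m⁻² K⁻¹.
Angular frequency ω = 2π / T = 2π / 3.15×10^7 s = 1.99×10^-7 s⁻¹.
√((Cω)² + λ²) = √((0.753)² + 20.8²) = 20.8 W/(m²·K).
Amplitude A = F₀ / √((Cω)²+λ²) = 64.4 / 20.8 = 3.09 K.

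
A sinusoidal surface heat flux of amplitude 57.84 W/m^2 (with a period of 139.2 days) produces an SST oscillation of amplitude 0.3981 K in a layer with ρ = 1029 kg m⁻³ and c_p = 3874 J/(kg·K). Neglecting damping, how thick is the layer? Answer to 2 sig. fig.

70 m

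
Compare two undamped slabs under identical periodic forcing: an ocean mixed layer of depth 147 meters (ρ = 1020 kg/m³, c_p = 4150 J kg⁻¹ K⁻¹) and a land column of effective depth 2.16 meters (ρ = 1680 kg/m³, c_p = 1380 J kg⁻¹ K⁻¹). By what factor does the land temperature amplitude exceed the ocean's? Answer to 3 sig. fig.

C_ocean = 1020 × 4150 × 147 = 6.22×10^8 J/(m²·K).
C_land = 1680 × 1380 × 2.16 = 5.01×10^6 J/(m²·K).
Undamped amplitude ∝ 1/C, so A_land/A_ocean = C_ocean/C_land = 124.

124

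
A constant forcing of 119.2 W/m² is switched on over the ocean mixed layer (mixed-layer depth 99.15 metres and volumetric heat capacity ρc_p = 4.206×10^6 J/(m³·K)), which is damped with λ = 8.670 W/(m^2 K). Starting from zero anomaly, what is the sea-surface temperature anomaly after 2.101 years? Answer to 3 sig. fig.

Areal heat capacity C = ρc_p × D = 4.206×10^6 × 99.15 = 4.17×10^8 J/(m^2 K).
τ = C / λ = 4.17×10^8 / 8.670 = 4.81×10^7 s.
Equilibrium anomaly ΔT_eq = F / λ = 119.2 / 8.670 = 13.7 K.
t = 2.101 years = 6.63×10^7 s, so t/τ = 1.38.
ΔT(t) = ΔT_eq (1 − e^(−t/τ)) = 13.7 × (1 − e^−1.38) = 10.3 K.

10.3 K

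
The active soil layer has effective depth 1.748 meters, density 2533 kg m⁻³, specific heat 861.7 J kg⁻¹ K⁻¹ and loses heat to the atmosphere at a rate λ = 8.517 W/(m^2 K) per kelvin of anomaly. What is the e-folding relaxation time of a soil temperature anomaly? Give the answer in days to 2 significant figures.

5.2 days

Areal heat capacity C = ρ c_p D = 2533 × 861.7 × 1.748 = 3.82×10^6 J/(m^2 K).
Relaxation time τ = C / λ = 3.82×10^6 / 8.517 = 4.48×10^5 s.
In days: 4.48×10^5 s / (86400 s/day) = 5.18 days.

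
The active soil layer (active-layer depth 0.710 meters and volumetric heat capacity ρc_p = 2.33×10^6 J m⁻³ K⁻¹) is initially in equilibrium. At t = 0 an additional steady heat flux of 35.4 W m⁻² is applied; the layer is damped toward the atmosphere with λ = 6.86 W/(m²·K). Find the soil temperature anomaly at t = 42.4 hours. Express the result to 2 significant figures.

2.4 K

Areal heat capacity C = ρc_p × D = 2.33×10^6 × 0.710 = 1.65×10^6 J/(m^2 K).
τ = C / λ = 1.65×10^6 / 6.86 = 2.41×10^5 s.
Equilibrium anomaly ΔT_eq = F / λ = 35.4 / 6.86 = 5.16 K.
t = 42.4 hours = 1.53×10^5 s, so t/τ = 0.633.
ΔT(t) = ΔT_eq (1 − e^(−t/τ)) = 5.16 × (1 − e^−0.633) = 2.42 K.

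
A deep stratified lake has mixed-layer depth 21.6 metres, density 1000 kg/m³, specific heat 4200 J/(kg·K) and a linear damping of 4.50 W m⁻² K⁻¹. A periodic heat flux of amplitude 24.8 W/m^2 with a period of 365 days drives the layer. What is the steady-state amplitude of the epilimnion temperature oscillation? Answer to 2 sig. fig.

Areal heat capacity C = ρ c_p D = 1000 × 4200 × 21.6 = 9.07×10^7 J/(m^2 K).
Angular frequency ω = 2π / T = 2π / 3.15×10^7 s = 1.99×10^-7 s⁻¹.
√((Cω)² + λ²) = √((18.1)² + 4.50²) = 18.6 W/(m²·K).
Amplitude A = F₀ / √((Cω)²+λ²) = 24.8 / 18.6 = 1.33 K.

1.3 K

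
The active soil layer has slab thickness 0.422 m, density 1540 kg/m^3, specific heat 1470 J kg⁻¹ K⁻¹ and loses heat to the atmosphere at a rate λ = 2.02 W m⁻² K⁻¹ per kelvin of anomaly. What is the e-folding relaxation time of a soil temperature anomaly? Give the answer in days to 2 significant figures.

Areal heat capacity C = ρ c_p D = 1540 × 1470 × 0.422 = 9.55×10^5 J/(m^2 K).
Relaxation time τ = C / λ = 9.55×10^5 / 2.02 = 4.73×10^5 s.
In days: 4.73×10^5 s / (86400 s/day) = 5.47 days.

5.5 days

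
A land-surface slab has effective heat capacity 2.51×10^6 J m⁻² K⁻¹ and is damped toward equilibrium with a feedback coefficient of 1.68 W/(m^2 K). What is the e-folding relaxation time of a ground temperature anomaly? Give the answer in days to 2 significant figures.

17 days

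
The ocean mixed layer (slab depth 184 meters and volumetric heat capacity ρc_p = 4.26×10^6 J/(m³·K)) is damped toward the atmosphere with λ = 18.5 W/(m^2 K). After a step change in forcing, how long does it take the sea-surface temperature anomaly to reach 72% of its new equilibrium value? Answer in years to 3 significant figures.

Areal heat capacity C = ρc_p × D = 4.26×10^6 × 184 = 7.84×10^8 J/(m^2 K).
τ = C / λ = 7.84×10^8 / 18.5 = 4.24×10^7 s.
Fraction reached: 1 − e^(−t/τ) = 0.72 ⇒ t = −τ ln(1 − 0.72) = τ × 1.27.
t = 5.39×10^7 s = 1.71 years.

1.71 years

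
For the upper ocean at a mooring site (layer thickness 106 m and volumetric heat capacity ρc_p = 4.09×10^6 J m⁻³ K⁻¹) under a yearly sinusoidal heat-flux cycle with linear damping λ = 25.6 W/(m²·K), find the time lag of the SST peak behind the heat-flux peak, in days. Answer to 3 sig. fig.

74.5 days

Areal heat capacity C = ρc_p × D = 4.09×10^6 × 106 = 4.34×10^8 J m⁻² K⁻¹.
ω = 2π / 3.15×10^7 s = 1.99×10^-7 s⁻¹.
Phase lag φ = arctan(Cω/λ) = arctan(86.4/25.6) = 1.28 rad.
Time lag = φ / ω = 1.28 / 1.99×10^-7 = 6.44×10^6 s = 74.5 days.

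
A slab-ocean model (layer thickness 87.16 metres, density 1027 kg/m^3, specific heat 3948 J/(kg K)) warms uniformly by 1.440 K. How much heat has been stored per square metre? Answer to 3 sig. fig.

Areal heat capacity C = ρ c_p D = 1027 × 3948 × 87.16 = 3.53×10^8 J/(m^2 K).
ΔQ = C ΔT = 3.53×10^8 × 1.440 = 5.09×10^8 J/m².

5.09×10^8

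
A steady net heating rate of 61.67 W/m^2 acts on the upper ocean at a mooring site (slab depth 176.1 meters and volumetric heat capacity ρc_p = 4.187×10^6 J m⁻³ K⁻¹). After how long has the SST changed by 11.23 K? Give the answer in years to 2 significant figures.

Areal heat capacity C = ρc_p × D = 4.187×10^6 × 176.1 = 7.37×10^8 J/(m²·K).
Time required: Δt = C ΔT / F = 7.37×10^8 × 11.23 / 61.67 = 1.34×10^8 s.
In years: 1.34×10^8 s / (3.156×10^7 s/year) = 4.25 years.

4.3 years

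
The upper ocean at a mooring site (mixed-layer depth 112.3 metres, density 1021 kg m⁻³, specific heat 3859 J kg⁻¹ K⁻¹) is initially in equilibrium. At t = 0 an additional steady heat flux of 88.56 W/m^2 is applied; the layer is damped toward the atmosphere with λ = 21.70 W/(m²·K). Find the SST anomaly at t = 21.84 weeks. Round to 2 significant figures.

Areal heat capacity C = ρ c_p D = 1021 × 3859 × 112.3 = 4.42×10^8 J m⁻² K⁻¹.
τ = C / λ = 4.42×10^8 / 21.70 = 2.04×10^7 s.
Equilibrium anomaly ΔT_eq = F / λ = 88.56 / 21.70 = 4.08 K.
t = 21.84 weeks = 1.32×10^7 s, so t/τ = 0.648.
ΔT(t) = ΔT_eq (1 − e^(−t/τ)) = 4.08 × (1 − e^−0.648) = 1.95 K.

1.9 K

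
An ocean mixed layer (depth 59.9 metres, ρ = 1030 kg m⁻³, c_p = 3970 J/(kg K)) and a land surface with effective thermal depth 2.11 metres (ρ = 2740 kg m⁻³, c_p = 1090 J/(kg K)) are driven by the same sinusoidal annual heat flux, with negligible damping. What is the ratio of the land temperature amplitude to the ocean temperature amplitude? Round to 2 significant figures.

39

C_ocean = 1030 × 3970 × 59.9 = 2.45×10^8 J/(m²·K).
C_land = 2740 × 1090 × 2.11 = 6.30×10^6 J/(m²·K).
Undamped amplitude ∝ 1/C, so A_land/A_ocean = C_ocean/C_land = 38.9.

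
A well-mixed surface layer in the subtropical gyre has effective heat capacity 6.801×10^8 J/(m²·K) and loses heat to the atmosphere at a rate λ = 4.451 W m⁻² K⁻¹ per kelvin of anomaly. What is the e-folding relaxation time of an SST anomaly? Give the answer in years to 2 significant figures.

4.8 years

Areal heat capacity C = 6.801×10^8 J/(m²·K) (given).
Relaxation time τ = C / λ = 6.80×10^8 / 4.451 = 1.53×10^8 s.
In years: 1.53×10^8 s / (3.156×10^7 s/year) = 4.84 years.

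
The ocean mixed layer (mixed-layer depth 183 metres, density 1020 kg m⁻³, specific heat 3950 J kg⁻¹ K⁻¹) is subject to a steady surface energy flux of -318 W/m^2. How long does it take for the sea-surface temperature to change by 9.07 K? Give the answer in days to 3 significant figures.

243 days

Areal heat capacity C = ρ c_p D = 1020 × 3950 × 183 = 7.37×10^8 J m⁻² K⁻¹.
Time required: Δt = C ΔT / F = 7.37×10^8 × -9.07 / -318 = 2.10×10^7 s.
In days: 2.10×10^7 s / (86400 s/day) = 243 days.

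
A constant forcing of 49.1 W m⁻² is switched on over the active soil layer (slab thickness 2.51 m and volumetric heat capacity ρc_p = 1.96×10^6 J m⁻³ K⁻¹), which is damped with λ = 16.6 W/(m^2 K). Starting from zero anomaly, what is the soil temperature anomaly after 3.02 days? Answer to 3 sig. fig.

Areal heat capacity C = ρc_p × D = 1.96×10^6 × 2.51 = 4.92×10^6 J m⁻² K⁻¹.
τ = C / λ = 4.92×10^6 / 16.6 = 2.96×10^5 s.
Equilibrium anomaly ΔT_eq = F / λ = 49.1 / 16.6 = 2.96 K.
t = 3.02 days = 2.61×10^5 s, so t/τ = 0.880.
ΔT(t) = ΔT_eq (1 − e^(−t/τ)) = 2.96 × (1 − e^−0.880) = 1.73 K.

1.73 K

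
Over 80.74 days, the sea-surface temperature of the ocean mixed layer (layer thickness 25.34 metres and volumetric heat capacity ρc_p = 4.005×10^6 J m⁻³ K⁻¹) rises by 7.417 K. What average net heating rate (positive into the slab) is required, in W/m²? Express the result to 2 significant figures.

110

Areal heat capacity C = ρc_p × D = 4.005×10^6 × 25.34 = 1.01×10^8 J/(m²·K).
Required heat per unit area: Q = C ΔT = 1.01×10^8 × 7.417 = 7.53×10^8 J/m².
Flux F = Q / Δt = 7.53×10^8 / 6.98×10^6 s = 108 W/m².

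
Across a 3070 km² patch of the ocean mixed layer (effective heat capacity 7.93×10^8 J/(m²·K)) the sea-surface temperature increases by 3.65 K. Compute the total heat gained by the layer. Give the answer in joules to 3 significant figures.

Areal heat capacity C = 7.93×10^8 J/(m²·K) (given).
Heat per unit area: q = C ΔT = 7.93×10^8 × 3.65 = 2.89×10^9 J/m².
Total heat: Q = q × A = 2.89×10^9 × (3070 × 10⁶ m²) = 8.89×10^18 J.

8.89×10^18 J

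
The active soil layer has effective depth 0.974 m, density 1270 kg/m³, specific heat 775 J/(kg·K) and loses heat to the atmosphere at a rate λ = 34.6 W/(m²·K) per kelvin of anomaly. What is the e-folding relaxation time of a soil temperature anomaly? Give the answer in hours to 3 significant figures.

Areal heat capacity C = ρ c_p D = 1270 × 775 × 0.974 = 9.59×10^5 J/(m²·K).
Relaxation time τ = C / λ = 9.59×10^5 / 34.6 = 27700 s.
In hours: 27700 s / (3600 s/hour) = 7.70 hours.

7.70 hours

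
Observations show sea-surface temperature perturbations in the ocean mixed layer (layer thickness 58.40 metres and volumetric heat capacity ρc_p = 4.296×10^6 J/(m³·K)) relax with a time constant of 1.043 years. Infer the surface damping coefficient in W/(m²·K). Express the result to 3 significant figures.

7.62

Areal heat capacity C = ρc_p × D = 4.296×10^6 × 58.40 = 2.51×10^8 J m⁻² K⁻¹.
τ = 1.043 years = 3.29×10^7 s.
λ = C / τ = 2.51×10^8 / 3.29×10^7 = 7.62 W/(m²·K).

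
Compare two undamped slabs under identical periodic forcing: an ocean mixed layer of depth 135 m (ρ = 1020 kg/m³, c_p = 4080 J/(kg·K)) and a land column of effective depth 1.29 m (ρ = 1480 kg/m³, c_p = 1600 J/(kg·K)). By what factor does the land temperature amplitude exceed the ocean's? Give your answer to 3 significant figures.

C_ocean = 1020 × 4080 × 135 = 5.62×10^8 J/(m²·K).
C_land = 1480 × 1600 × 1.29 = 3.05×10^6 J/(m²·K).
Undamped amplitude ∝ 1/C, so A_land/A_ocean = C_ocean/C_land = 184.

184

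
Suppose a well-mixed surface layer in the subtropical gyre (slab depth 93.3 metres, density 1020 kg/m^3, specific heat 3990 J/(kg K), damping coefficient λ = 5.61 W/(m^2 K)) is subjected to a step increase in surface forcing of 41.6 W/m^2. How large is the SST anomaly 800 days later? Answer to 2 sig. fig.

4.7 K

Areal heat capacity C = ρ c_p D = 1020 × 3990 × 93.3 = 3.80×10^8 J/(m^2 K).
τ = C / λ = 3.80×10^8 / 5.61 = 6.77×10^7 s.
Equilibrium anomaly ΔT_eq = F / λ = 41.6 / 5.61 = 7.42 K.
t = 800 days = 6.91×10^7 s, so t/τ = 1.02.
ΔT(t) = ΔT_eq (1 − e^(−t/τ)) = 7.42 × (1 − e^−1.02) = 4.74 K.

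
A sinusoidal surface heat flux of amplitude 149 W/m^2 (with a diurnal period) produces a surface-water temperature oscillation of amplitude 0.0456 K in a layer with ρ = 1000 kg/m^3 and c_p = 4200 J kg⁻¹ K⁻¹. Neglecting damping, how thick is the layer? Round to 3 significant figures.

10.7 m

ω = 2π / 86400 s = 7.27×10^-5 s⁻¹.
Required C = F₀ / (A ω) = 149 / (0.0456 × 7.27×10^-5) = 4.49×10^7 J/(m²·K).
D = C / (ρ c_p) = 4.49×10^7 / (1000 × 4200) = 10.7 m.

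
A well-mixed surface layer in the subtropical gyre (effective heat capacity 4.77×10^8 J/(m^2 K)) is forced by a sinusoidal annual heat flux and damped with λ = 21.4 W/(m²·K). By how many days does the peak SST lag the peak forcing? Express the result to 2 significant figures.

78 days

Areal heat capacity C = 4.77×10^8 J/(m^2 K) (given).
ω = 2π / 3.15×10^7 s = 1.99×10^-7 s⁻¹.
Phase lag φ = arctan(Cω/λ) = arctan(95.0/21.4) = 1.35 rad.
Time lag = φ / ω = 1.35 / 1.99×10^-7 = 6.77×10^6 s = 78.4 days.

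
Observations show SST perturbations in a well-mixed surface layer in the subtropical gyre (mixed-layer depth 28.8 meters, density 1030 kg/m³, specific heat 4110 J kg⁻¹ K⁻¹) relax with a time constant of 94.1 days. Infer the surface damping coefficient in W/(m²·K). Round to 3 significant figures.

Areal heat capacity C = ρ c_p D = 1030 × 4110 × 28.8 = 1.22×10^8 J/(m^2 K).
τ = 94.1 days = 8.13×10^6 s.
λ = C / τ = 1.22×10^8 / 8.13×10^6 = 15.0 W/(m²·K).

15.0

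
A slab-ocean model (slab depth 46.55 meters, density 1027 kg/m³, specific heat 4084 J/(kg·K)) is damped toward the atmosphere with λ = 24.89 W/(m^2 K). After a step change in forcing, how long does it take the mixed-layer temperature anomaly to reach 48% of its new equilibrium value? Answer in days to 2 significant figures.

59 days

Areal heat capacity C = ρ c_p D = 1027 × 4084 × 46.55 = 1.95×10^8 J/(m²·K).
τ = C / λ = 1.95×10^8 / 24.89 = 7.84×10^6 s.
Fraction reached: 1 − e^(−t/τ) = 0.48 ⇒ t = −τ ln(1 − 0.48) = τ × 0.654.
t = 5.13×10^6 s = 59.4 days.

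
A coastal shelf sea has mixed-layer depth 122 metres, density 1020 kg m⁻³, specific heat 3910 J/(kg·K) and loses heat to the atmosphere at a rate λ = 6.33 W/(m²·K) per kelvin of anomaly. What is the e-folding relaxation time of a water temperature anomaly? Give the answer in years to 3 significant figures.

Areal heat capacity C = ρ c_p D = 1020 × 3910 × 122 = 4.87×10^8 J/(m²·K).
Relaxation time τ = C / λ = 4.87×10^8 / 6.33 = 7.69×10^7 s.
In years: 7.69×10^7 s / (3.156×10^7 s/year) = 2.44 years.

2.44 years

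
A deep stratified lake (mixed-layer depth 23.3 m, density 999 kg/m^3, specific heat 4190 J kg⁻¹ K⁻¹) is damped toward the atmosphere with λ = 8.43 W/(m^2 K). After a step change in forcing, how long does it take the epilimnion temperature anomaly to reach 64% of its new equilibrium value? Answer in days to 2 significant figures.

140 days

Areal heat capacity C = ρ c_p D = 999 × 4190 × 23.3 = 9.75×10^7 J m⁻² K⁻¹.
τ = C / λ = 9.75×10^7 / 8.43 = 1.16×10^7 s.
Fraction reached: 1 − e^(−t/τ) = 0.64 ⇒ t = −τ ln(1 − 0.64) = τ × 1.02.
t = 1.18×10^7 s = 137 days.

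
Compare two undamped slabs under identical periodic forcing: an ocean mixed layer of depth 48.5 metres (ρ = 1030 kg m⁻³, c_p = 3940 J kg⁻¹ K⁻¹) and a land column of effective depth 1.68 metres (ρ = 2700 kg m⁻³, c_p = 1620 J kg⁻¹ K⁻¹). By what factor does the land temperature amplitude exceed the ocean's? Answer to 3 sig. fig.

C_ocean = 1030 × 3940 × 48.5 = 1.97×10^8 J/(m²·K).
C_land = 2700 × 1620 × 1.68 = 7.35×10^6 J/(m²·K).
Undamped amplitude ∝ 1/C, so A_land/A_ocean = C_ocean/C_land = 26.8.

26.8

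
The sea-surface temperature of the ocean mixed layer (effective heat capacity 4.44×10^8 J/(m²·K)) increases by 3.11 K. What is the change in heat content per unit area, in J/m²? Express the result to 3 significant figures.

Areal heat capacity C = 4.44×10^8 J/(m²·K) (given).
ΔQ = C ΔT = 4.44×10^8 × 3.11 = 1.38×10^9 J/m².

1.38×10^9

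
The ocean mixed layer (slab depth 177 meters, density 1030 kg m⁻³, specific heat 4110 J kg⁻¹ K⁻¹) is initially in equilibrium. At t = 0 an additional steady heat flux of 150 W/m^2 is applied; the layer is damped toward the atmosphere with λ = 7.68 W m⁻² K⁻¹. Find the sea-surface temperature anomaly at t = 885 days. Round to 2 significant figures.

11 K

Areal heat capacity C = ρ c_p D = 1030 × 4110 × 177 = 7.49×10^8 J m⁻² K⁻¹.
τ = C / λ = 7.49×10^8 / 7.68 = 9.76×10^7 s.
Equilibrium anomaly ΔT_eq = F / λ = 150 / 7.68 = 19.5 K.
t = 885 days = 7.65×10^7 s, so t/τ = 0.784.
ΔT(t) = ΔT_eq (1 − e^(−t/τ)) = 19.5 × (1 − e^−0.784) = 10.6 K.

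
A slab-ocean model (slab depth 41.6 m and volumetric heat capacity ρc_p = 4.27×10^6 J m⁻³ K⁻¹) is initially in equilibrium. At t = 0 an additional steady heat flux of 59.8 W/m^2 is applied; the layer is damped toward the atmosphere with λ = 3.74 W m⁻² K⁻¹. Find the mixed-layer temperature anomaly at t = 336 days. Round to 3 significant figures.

7.31 K

Areal heat capacity C = ρc_p × D = 4.27×10^6 × 41.6 = 1.78×10^8 J/(m^2 K).
τ = C / λ = 1.78×10^8 / 3.74 = 4.75×10^7 s.
Equilibrium anomaly ΔT_eq = F / λ = 59.8 / 3.74 = 16.0 K.
t = 336 days = 2.90×10^7 s, so t/τ = 0.611.
ΔT(t) = ΔT_eq (1 − e^(−t/τ)) = 16.0 × (1 − e^−0.611) = 7.31 K.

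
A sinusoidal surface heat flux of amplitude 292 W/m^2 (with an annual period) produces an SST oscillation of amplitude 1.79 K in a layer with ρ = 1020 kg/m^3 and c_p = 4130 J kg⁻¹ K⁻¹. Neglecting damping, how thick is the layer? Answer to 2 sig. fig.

ω = 2π / 3.15×10^7 s = 1.99×10^-7 s⁻¹.
Required C = F₀ / (A ω) = 292 / (1.79 × 1.99×10^-7) = 8.19×10^8 J/(m²·K).
D = C / (ρ c_p) = 8.19×10^8 / (1020 × 4130) = 194 m.

190 m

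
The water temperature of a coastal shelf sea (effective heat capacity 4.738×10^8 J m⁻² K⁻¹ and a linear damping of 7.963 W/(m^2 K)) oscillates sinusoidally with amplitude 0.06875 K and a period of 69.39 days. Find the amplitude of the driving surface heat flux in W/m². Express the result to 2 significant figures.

Areal heat capacity C = 4.738×10^8 J m⁻² K⁻¹ (given).
ω = 2π / 6.00×10^6 s = 1.05×10^-6 s⁻¹.
√((Cω)² + λ²) = √((497)² + 7.963²) = 497 W/(m²·K).
F₀ = A × √((Cω)²+λ²) = 0.06875 × 497 = 34.1 W/m².

34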